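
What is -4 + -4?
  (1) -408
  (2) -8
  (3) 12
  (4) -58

-4 + -4 = -8
2) -8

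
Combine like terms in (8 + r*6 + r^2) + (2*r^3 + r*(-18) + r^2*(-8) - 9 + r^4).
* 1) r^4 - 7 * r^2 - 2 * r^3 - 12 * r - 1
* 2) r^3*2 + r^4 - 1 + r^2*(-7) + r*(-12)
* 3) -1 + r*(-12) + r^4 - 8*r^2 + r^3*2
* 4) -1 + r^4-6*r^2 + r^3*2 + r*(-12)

Adding the polynomials and combining like terms:
(8 + r*6 + r^2) + (2*r^3 + r*(-18) + r^2*(-8) - 9 + r^4)
= r^3*2 + r^4 - 1 + r^2*(-7) + r*(-12)
2) r^3*2 + r^4 - 1 + r^2*(-7) + r*(-12)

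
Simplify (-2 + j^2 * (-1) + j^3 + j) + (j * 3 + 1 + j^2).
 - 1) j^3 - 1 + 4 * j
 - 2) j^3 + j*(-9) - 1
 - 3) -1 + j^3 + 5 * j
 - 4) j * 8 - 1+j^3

Adding the polynomials and combining like terms:
(-2 + j^2*(-1) + j^3 + j) + (j*3 + 1 + j^2)
= j^3 - 1 + 4 * j
1) j^3 - 1 + 4 * j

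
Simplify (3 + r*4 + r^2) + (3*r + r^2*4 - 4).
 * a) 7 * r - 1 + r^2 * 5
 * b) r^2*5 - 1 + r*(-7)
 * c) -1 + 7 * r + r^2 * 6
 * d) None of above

Adding the polynomials and combining like terms:
(3 + r*4 + r^2) + (3*r + r^2*4 - 4)
= 7 * r - 1 + r^2 * 5
a) 7 * r - 1 + r^2 * 5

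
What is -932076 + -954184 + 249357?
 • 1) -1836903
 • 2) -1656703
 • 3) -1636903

First: -932076 + -954184 = -1886260
Then: -1886260 + 249357 = -1636903
3) -1636903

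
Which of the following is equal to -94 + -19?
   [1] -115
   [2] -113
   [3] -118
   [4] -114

-94 + -19 = -113
2) -113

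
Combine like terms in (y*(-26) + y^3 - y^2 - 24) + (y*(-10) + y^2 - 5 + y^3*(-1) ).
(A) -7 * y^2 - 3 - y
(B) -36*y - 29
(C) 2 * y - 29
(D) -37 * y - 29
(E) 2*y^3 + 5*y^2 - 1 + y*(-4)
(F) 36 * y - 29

Adding the polynomials and combining like terms:
(y*(-26) + y^3 - y^2 - 24) + (y*(-10) + y^2 - 5 + y^3*(-1))
= -36*y - 29
B) -36*y - 29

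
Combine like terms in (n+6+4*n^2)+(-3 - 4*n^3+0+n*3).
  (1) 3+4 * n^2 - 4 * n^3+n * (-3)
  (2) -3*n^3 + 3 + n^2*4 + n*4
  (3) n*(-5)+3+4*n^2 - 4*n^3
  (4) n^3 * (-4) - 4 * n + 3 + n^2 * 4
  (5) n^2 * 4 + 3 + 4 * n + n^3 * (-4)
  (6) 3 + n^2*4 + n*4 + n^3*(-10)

Adding the polynomials and combining like terms:
(n + 6 + 4*n^2) + (-3 - 4*n^3 + 0 + n*3)
= n^2 * 4 + 3 + 4 * n + n^3 * (-4)
5) n^2 * 4 + 3 + 4 * n + n^3 * (-4)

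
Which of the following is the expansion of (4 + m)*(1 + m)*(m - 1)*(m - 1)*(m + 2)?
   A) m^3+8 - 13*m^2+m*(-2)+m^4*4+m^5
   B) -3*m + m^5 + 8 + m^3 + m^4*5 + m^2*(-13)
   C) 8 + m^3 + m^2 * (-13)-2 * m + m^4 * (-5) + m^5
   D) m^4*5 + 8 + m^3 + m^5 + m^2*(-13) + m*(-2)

Expanding (4 + m)*(1 + m)*(m - 1)*(m - 1)*(m + 2):
= m^4*5 + 8 + m^3 + m^5 + m^2*(-13) + m*(-2)
D) m^4*5 + 8 + m^3 + m^5 + m^2*(-13) + m*(-2)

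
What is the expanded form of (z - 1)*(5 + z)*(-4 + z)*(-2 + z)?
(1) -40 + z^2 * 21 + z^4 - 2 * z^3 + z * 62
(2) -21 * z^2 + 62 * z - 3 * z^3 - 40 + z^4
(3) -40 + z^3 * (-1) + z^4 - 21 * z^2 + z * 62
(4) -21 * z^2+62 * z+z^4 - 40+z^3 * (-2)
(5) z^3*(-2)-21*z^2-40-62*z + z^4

Expanding (z - 1)*(5 + z)*(-4 + z)*(-2 + z):
= -21 * z^2+62 * z+z^4 - 40+z^3 * (-2)
4) -21 * z^2+62 * z+z^4 - 40+z^3 * (-2)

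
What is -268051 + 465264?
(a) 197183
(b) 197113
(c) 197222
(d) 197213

-268051 + 465264 = 197213
d) 197213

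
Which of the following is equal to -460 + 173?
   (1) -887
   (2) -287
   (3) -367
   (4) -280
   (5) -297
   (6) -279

-460 + 173 = -287
2) -287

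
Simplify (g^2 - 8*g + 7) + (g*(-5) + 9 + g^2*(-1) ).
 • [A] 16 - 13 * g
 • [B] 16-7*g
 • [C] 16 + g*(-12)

Adding the polynomials and combining like terms:
(g^2 - 8*g + 7) + (g*(-5) + 9 + g^2*(-1))
= 16 - 13 * g
A) 16 - 13 * g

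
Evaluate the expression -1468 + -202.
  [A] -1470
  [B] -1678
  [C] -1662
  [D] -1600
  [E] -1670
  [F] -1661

-1468 + -202 = -1670
E) -1670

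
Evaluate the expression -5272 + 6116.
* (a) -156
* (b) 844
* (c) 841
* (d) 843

-5272 + 6116 = 844
b) 844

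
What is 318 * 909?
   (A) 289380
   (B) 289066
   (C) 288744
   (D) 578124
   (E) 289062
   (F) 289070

318 * 909 = 289062
E) 289062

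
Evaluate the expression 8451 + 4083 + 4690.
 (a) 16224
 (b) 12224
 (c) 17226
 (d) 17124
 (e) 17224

First: 8451 + 4083 = 12534
Then: 12534 + 4690 = 17224
e) 17224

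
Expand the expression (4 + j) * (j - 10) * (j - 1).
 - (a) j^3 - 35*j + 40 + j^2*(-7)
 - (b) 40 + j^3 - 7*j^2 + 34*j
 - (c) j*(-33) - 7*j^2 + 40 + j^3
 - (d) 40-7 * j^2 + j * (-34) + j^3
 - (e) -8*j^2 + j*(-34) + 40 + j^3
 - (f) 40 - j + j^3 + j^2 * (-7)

Expanding (4 + j) * (j - 10) * (j - 1):
= 40-7 * j^2 + j * (-34) + j^3
d) 40-7 * j^2 + j * (-34) + j^3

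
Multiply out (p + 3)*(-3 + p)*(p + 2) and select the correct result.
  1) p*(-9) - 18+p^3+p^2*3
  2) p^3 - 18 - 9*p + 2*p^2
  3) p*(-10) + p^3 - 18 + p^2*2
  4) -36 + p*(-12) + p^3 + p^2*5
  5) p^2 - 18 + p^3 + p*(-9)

Expanding (p + 3)*(-3 + p)*(p + 2):
= p^3 - 18 - 9*p + 2*p^2
2) p^3 - 18 - 9*p + 2*p^2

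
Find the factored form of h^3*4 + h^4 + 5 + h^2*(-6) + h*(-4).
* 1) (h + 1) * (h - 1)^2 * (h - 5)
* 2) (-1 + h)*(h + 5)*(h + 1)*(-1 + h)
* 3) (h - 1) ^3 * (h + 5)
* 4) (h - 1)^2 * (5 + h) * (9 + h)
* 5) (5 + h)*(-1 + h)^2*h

We need to factor h^3*4 + h^4 + 5 + h^2*(-6) + h*(-4).
The factored form is (-1 + h)*(h + 5)*(h + 1)*(-1 + h).
2) (-1 + h)*(h + 5)*(h + 1)*(-1 + h)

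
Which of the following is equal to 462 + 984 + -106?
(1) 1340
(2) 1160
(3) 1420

First: 462 + 984 = 1446
Then: 1446 + -106 = 1340
1) 1340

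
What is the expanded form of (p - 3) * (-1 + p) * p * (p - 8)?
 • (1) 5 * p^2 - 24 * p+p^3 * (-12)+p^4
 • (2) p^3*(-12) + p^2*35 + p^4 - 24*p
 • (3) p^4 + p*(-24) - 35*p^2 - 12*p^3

Expanding (p - 3) * (-1 + p) * p * (p - 8):
= p^3*(-12) + p^2*35 + p^4 - 24*p
2) p^3*(-12) + p^2*35 + p^4 - 24*p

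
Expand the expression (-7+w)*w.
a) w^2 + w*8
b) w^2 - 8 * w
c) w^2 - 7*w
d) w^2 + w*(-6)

Expanding (-7+w)*w:
= w^2 - 7*w
c) w^2 - 7*w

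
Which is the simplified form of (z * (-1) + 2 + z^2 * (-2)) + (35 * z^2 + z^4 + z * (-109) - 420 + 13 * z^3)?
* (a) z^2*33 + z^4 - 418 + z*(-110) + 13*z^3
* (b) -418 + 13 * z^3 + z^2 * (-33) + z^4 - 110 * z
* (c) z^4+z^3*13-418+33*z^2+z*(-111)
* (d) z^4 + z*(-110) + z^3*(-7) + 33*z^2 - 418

Adding the polynomials and combining like terms:
(z*(-1) + 2 + z^2*(-2)) + (35*z^2 + z^4 + z*(-109) - 420 + 13*z^3)
= z^2*33 + z^4 - 418 + z*(-110) + 13*z^3
a) z^2*33 + z^4 - 418 + z*(-110) + 13*z^3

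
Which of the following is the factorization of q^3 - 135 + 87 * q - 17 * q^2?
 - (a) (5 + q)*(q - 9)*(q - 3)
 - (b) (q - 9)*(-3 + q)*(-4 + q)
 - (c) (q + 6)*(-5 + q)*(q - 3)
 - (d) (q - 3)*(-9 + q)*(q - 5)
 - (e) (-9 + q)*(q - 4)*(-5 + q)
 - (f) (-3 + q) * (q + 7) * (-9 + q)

We need to factor q^3 - 135 + 87 * q - 17 * q^2.
The factored form is (q - 3)*(-9 + q)*(q - 5).
d) (q - 3)*(-9 + q)*(q - 5)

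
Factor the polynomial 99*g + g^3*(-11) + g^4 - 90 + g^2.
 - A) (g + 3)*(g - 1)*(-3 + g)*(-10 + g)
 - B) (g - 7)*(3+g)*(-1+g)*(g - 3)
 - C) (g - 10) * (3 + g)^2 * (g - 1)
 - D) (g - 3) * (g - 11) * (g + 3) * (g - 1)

We need to factor 99*g + g^3*(-11) + g^4 - 90 + g^2.
The factored form is (g + 3)*(g - 1)*(-3 + g)*(-10 + g).
A) (g + 3)*(g - 1)*(-3 + g)*(-10 + g)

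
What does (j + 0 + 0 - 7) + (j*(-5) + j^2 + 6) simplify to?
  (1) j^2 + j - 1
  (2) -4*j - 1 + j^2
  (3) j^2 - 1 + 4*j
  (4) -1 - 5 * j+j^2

Adding the polynomials and combining like terms:
(j + 0 + 0 - 7) + (j*(-5) + j^2 + 6)
= -4*j - 1 + j^2
2) -4*j - 1 + j^2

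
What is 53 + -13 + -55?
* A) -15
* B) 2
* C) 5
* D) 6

First: 53 + -13 = 40
Then: 40 + -55 = -15
A) -15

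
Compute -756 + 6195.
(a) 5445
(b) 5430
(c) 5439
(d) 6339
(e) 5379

-756 + 6195 = 5439
c) 5439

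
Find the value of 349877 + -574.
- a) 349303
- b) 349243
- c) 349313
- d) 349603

349877 + -574 = 349303
a) 349303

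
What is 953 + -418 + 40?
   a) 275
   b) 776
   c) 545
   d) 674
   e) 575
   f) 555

First: 953 + -418 = 535
Then: 535 + 40 = 575
e) 575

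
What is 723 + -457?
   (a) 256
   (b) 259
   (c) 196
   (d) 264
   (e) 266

723 + -457 = 266
e) 266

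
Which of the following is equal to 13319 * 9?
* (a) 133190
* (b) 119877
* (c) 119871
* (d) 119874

13319 * 9 = 119871
c) 119871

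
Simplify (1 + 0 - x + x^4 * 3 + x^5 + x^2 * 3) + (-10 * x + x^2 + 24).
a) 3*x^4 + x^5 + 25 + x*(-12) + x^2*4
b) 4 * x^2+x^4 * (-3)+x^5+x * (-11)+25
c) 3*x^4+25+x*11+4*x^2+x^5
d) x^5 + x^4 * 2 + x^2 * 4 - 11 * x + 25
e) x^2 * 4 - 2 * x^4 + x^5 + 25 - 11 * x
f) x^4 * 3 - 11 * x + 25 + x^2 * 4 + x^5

Adding the polynomials and combining like terms:
(1 + 0 - x + x^4*3 + x^5 + x^2*3) + (-10*x + x^2 + 24)
= x^4 * 3 - 11 * x + 25 + x^2 * 4 + x^5
f) x^4 * 3 - 11 * x + 25 + x^2 * 4 + x^5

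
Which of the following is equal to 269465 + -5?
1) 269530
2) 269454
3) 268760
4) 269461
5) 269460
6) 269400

269465 + -5 = 269460
5) 269460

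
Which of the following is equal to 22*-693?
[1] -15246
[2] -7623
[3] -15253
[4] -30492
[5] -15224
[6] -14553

22 * -693 = -15246
1) -15246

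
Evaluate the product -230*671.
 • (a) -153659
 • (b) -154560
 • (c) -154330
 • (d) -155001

-230 * 671 = -154330
c) -154330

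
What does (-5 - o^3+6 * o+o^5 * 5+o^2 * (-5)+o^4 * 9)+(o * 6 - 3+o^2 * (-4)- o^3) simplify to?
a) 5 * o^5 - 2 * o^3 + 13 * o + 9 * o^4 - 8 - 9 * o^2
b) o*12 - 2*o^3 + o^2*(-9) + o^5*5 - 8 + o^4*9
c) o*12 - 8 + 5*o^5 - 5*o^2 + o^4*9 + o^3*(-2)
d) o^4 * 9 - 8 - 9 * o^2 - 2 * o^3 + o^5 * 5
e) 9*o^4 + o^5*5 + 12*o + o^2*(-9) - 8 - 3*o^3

Adding the polynomials and combining like terms:
(-5 - o^3 + 6*o + o^5*5 + o^2*(-5) + o^4*9) + (o*6 - 3 + o^2*(-4) - o^3)
= o*12 - 2*o^3 + o^2*(-9) + o^5*5 - 8 + o^4*9
b) o*12 - 2*o^3 + o^2*(-9) + o^5*5 - 8 + o^4*9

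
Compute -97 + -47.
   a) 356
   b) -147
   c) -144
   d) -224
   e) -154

-97 + -47 = -144
c) -144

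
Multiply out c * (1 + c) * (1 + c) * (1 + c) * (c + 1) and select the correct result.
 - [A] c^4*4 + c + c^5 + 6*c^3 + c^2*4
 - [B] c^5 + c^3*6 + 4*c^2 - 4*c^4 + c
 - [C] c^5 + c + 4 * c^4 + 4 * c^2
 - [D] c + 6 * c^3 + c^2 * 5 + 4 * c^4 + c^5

Expanding c * (1 + c) * (1 + c) * (1 + c) * (c + 1):
= c^4*4 + c + c^5 + 6*c^3 + c^2*4
A) c^4*4 + c + c^5 + 6*c^3 + c^2*4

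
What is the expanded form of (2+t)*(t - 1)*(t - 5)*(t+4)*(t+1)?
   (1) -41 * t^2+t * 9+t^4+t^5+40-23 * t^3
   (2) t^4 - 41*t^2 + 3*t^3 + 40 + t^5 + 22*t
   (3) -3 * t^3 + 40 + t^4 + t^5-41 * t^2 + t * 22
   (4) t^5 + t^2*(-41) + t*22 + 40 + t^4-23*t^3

Expanding (2+t)*(t - 1)*(t - 5)*(t+4)*(t+1):
= t^5 + t^2*(-41) + t*22 + 40 + t^4-23*t^3
4) t^5 + t^2*(-41) + t*22 + 40 + t^4-23*t^3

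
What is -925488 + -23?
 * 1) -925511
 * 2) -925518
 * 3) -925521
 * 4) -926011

-925488 + -23 = -925511
1) -925511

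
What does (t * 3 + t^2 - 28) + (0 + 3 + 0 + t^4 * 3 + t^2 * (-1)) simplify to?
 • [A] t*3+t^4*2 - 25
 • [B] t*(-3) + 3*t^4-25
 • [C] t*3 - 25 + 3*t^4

Adding the polynomials and combining like terms:
(t*3 + t^2 - 28) + (0 + 3 + 0 + t^4*3 + t^2*(-1))
= t*3 - 25 + 3*t^4
C) t*3 - 25 + 3*t^4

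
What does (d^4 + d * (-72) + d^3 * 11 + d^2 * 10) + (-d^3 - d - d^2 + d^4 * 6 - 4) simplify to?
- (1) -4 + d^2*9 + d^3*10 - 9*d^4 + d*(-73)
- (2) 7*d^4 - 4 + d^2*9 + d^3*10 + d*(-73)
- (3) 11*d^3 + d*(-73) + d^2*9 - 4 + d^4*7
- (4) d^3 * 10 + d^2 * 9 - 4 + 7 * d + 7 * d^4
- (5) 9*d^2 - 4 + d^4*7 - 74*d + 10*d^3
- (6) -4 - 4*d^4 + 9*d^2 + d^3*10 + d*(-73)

Adding the polynomials and combining like terms:
(d^4 + d*(-72) + d^3*11 + d^2*10) + (-d^3 - d - d^2 + d^4*6 - 4)
= 7*d^4 - 4 + d^2*9 + d^3*10 + d*(-73)
2) 7*d^4 - 4 + d^2*9 + d^3*10 + d*(-73)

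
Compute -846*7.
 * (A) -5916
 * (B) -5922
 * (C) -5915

-846 * 7 = -5922
B) -5922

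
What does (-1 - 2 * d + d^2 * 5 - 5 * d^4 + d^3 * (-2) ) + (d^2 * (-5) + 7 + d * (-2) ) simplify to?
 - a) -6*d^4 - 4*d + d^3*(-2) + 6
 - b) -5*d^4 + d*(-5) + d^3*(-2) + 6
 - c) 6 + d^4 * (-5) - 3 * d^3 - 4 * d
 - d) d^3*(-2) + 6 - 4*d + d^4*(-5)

Adding the polynomials and combining like terms:
(-1 - 2*d + d^2*5 - 5*d^4 + d^3*(-2)) + (d^2*(-5) + 7 + d*(-2))
= d^3*(-2) + 6 - 4*d + d^4*(-5)
d) d^3*(-2) + 6 - 4*d + d^4*(-5)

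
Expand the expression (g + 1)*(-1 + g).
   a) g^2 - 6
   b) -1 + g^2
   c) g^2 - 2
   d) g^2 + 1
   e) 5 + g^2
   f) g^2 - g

Expanding (g + 1)*(-1 + g):
= -1 + g^2
b) -1 + g^2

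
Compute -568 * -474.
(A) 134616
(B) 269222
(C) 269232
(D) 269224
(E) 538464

-568 * -474 = 269232
C) 269232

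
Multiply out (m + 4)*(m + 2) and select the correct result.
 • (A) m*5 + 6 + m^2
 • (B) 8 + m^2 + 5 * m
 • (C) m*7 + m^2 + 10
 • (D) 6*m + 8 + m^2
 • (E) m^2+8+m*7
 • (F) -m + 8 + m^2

Expanding (m + 4)*(m + 2):
= 6*m + 8 + m^2
D) 6*m + 8 + m^2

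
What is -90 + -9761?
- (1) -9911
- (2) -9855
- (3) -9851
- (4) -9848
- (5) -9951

-90 + -9761 = -9851
3) -9851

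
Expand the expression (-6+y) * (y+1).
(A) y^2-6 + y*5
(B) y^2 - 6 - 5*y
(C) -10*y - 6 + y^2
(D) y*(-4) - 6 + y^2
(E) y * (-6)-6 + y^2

Expanding (-6+y) * (y+1):
= y^2 - 6 - 5*y
B) y^2 - 6 - 5*y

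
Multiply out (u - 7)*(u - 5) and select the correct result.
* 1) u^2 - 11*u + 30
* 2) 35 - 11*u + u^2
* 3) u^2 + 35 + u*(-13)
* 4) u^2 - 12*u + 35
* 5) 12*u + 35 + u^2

Expanding (u - 7)*(u - 5):
= u^2 - 12*u + 35
4) u^2 - 12*u + 35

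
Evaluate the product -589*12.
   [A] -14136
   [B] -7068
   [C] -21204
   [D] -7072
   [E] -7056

-589 * 12 = -7068
B) -7068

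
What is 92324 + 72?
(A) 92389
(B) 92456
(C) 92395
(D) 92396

92324 + 72 = 92396
D) 92396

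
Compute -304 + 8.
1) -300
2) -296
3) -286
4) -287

-304 + 8 = -296
2) -296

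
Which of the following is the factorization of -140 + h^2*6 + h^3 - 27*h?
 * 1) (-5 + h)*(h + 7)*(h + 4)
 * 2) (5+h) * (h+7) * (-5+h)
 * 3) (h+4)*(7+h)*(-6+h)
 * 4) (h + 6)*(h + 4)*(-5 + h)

We need to factor -140 + h^2*6 + h^3 - 27*h.
The factored form is (-5 + h)*(h + 7)*(h + 4).
1) (-5 + h)*(h + 7)*(h + 4)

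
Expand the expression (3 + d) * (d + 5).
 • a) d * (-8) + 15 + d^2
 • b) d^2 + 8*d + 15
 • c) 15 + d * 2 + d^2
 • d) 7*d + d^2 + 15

Expanding (3 + d) * (d + 5):
= d^2 + 8*d + 15
b) d^2 + 8*d + 15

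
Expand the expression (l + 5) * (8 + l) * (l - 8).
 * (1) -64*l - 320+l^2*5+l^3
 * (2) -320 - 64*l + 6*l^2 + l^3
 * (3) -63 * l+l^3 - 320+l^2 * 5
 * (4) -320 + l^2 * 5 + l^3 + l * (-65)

Expanding (l + 5) * (8 + l) * (l - 8):
= -64*l - 320+l^2*5+l^3
1) -64*l - 320+l^2*5+l^3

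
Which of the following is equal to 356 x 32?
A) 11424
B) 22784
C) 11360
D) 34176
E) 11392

356 * 32 = 11392
E) 11392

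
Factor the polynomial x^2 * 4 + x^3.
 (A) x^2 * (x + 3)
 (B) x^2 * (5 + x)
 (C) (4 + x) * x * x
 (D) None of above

We need to factor x^2 * 4 + x^3.
The factored form is (4 + x) * x * x.
C) (4 + x) * x * x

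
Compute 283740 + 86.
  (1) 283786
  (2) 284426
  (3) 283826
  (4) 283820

283740 + 86 = 283826
3) 283826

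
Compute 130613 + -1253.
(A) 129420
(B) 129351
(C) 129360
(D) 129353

130613 + -1253 = 129360
C) 129360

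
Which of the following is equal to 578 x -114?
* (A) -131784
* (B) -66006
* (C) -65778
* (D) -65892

578 * -114 = -65892
D) -65892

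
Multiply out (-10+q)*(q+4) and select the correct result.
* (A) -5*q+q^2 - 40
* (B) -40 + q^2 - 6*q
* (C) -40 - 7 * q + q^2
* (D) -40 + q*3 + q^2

Expanding (-10+q)*(q+4):
= -40 + q^2 - 6*q
B) -40 + q^2 - 6*q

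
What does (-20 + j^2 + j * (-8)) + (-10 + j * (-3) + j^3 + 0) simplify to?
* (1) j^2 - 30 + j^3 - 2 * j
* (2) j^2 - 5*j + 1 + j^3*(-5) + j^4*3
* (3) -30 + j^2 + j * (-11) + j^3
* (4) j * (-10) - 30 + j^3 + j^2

Adding the polynomials and combining like terms:
(-20 + j^2 + j*(-8)) + (-10 + j*(-3) + j^3 + 0)
= -30 + j^2 + j * (-11) + j^3
3) -30 + j^2 + j * (-11) + j^3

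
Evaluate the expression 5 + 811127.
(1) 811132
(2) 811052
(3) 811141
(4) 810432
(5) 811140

5 + 811127 = 811132
1) 811132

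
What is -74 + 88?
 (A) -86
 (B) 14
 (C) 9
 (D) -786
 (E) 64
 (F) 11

-74 + 88 = 14
B) 14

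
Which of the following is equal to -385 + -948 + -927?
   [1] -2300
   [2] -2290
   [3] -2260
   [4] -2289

First: -385 + -948 = -1333
Then: -1333 + -927 = -2260
3) -2260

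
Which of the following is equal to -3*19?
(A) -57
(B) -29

-3 * 19 = -57
A) -57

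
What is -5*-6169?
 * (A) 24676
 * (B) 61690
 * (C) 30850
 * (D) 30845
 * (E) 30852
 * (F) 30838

-5 * -6169 = 30845
D) 30845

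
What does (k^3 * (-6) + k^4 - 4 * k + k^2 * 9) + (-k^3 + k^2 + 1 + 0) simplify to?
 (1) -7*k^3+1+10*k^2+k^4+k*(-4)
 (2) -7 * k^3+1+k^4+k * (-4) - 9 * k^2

Adding the polynomials and combining like terms:
(k^3*(-6) + k^4 - 4*k + k^2*9) + (-k^3 + k^2 + 1 + 0)
= -7*k^3+1+10*k^2+k^4+k*(-4)
1) -7*k^3+1+10*k^2+k^4+k*(-4)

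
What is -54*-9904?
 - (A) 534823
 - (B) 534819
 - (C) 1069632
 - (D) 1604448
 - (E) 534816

-54 * -9904 = 534816
E) 534816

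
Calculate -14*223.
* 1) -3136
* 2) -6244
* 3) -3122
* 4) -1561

-14 * 223 = -3122
3) -3122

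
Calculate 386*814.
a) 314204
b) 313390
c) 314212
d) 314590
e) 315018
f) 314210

386 * 814 = 314204
a) 314204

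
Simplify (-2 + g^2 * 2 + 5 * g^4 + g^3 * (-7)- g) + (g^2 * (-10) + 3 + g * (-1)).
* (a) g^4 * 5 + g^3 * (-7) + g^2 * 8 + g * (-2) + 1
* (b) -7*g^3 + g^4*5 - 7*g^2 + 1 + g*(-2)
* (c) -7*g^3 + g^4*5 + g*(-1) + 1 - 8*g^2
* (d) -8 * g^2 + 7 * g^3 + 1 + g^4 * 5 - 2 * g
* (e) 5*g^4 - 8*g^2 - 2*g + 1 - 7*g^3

Adding the polynomials and combining like terms:
(-2 + g^2*2 + 5*g^4 + g^3*(-7) - g) + (g^2*(-10) + 3 + g*(-1))
= 5*g^4 - 8*g^2 - 2*g + 1 - 7*g^3
e) 5*g^4 - 8*g^2 - 2*g + 1 - 7*g^3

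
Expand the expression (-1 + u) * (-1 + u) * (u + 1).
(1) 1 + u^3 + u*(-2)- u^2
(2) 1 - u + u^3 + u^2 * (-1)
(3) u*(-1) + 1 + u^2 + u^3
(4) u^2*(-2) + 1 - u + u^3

Expanding (-1 + u) * (-1 + u) * (u + 1):
= 1 - u + u^3 + u^2 * (-1)
2) 1 - u + u^3 + u^2 * (-1)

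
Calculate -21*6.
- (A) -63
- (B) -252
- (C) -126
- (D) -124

-21 * 6 = -126
C) -126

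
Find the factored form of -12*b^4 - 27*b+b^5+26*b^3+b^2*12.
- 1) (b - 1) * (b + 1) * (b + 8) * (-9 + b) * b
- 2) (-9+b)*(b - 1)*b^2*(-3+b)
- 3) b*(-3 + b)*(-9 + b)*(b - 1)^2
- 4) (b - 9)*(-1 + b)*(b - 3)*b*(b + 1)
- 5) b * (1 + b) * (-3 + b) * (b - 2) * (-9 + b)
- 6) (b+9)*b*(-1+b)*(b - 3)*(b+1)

We need to factor -12*b^4 - 27*b+b^5+26*b^3+b^2*12.
The factored form is (b - 9)*(-1 + b)*(b - 3)*b*(b + 1).
4) (b - 9)*(-1 + b)*(b - 3)*b*(b + 1)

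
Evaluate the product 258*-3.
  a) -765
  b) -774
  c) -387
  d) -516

258 * -3 = -774
b) -774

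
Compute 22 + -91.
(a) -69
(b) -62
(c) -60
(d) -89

22 + -91 = -69
a) -69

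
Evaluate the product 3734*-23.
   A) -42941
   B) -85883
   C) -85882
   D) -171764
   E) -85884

3734 * -23 = -85882
C) -85882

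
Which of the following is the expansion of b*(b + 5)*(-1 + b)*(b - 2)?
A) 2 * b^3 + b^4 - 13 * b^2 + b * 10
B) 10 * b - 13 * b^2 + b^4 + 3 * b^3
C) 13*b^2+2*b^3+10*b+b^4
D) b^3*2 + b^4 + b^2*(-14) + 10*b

Expanding b*(b + 5)*(-1 + b)*(b - 2):
= 2 * b^3 + b^4 - 13 * b^2 + b * 10
A) 2 * b^3 + b^4 - 13 * b^2 + b * 10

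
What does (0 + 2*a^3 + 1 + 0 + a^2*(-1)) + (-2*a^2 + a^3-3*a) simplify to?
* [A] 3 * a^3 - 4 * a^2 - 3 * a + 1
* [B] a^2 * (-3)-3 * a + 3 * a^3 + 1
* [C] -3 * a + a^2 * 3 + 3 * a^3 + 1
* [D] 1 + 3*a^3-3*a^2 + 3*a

Adding the polynomials and combining like terms:
(0 + 2*a^3 + 1 + 0 + a^2*(-1)) + (-2*a^2 + a^3 - 3*a)
= a^2 * (-3)-3 * a + 3 * a^3 + 1
B) a^2 * (-3)-3 * a + 3 * a^3 + 1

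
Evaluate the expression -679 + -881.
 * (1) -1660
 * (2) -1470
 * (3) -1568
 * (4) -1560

-679 + -881 = -1560
4) -1560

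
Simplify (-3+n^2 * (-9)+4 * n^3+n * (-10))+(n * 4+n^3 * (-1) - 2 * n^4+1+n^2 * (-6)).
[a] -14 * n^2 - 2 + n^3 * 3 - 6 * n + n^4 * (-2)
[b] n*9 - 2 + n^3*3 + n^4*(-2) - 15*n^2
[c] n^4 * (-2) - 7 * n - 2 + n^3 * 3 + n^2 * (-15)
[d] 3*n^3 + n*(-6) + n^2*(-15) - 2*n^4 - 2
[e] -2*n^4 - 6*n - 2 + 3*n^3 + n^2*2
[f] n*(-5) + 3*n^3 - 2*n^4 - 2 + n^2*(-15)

Adding the polynomials and combining like terms:
(-3 + n^2*(-9) + 4*n^3 + n*(-10)) + (n*4 + n^3*(-1) - 2*n^4 + 1 + n^2*(-6))
= 3*n^3 + n*(-6) + n^2*(-15) - 2*n^4 - 2
d) 3*n^3 + n*(-6) + n^2*(-15) - 2*n^4 - 2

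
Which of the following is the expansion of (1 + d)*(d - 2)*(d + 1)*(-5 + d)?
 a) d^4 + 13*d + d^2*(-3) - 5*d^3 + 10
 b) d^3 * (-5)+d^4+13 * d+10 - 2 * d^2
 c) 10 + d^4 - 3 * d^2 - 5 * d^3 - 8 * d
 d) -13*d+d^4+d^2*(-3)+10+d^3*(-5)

Expanding (1 + d)*(d - 2)*(d + 1)*(-5 + d):
= d^4 + 13*d + d^2*(-3) - 5*d^3 + 10
a) d^4 + 13*d + d^2*(-3) - 5*d^3 + 10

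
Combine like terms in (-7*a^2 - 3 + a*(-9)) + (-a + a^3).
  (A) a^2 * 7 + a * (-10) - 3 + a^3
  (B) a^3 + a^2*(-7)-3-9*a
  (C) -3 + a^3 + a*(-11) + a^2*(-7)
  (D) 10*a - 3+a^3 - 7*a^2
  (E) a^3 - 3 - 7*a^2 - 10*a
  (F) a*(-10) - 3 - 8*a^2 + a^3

Adding the polynomials and combining like terms:
(-7*a^2 - 3 + a*(-9)) + (-a + a^3)
= a^3 - 3 - 7*a^2 - 10*a
E) a^3 - 3 - 7*a^2 - 10*a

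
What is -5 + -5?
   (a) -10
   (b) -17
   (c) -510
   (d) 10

-5 + -5 = -10
a) -10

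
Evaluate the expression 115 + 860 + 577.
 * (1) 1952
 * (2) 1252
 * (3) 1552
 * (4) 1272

First: 115 + 860 = 975
Then: 975 + 577 = 1552
3) 1552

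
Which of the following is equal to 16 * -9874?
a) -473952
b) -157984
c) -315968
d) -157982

16 * -9874 = -157984
b) -157984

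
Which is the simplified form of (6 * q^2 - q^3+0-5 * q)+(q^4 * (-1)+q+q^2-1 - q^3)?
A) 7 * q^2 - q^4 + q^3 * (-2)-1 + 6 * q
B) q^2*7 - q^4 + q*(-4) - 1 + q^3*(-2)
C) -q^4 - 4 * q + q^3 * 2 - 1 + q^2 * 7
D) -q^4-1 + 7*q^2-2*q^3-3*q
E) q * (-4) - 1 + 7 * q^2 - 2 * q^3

Adding the polynomials and combining like terms:
(6*q^2 - q^3 + 0 - 5*q) + (q^4*(-1) + q + q^2 - 1 - q^3)
= q^2*7 - q^4 + q*(-4) - 1 + q^3*(-2)
B) q^2*7 - q^4 + q*(-4) - 1 + q^3*(-2)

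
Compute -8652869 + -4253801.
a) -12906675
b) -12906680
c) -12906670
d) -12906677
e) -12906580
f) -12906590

-8652869 + -4253801 = -12906670
c) -12906670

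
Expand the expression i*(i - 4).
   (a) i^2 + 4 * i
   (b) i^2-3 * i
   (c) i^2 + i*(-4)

Expanding i*(i - 4):
= i^2 + i*(-4)
c) i^2 + i*(-4)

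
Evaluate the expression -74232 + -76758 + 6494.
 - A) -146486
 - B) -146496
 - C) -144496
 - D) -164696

First: -74232 + -76758 = -150990
Then: -150990 + 6494 = -144496
C) -144496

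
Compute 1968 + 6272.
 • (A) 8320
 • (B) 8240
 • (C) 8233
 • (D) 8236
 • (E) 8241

1968 + 6272 = 8240
B) 8240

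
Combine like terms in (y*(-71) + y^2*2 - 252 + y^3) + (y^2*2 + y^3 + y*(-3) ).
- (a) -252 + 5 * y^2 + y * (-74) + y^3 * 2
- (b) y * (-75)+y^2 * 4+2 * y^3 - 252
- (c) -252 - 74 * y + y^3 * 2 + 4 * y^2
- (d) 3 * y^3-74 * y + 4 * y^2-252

Adding the polynomials and combining like terms:
(y*(-71) + y^2*2 - 252 + y^3) + (y^2*2 + y^3 + y*(-3))
= -252 - 74 * y + y^3 * 2 + 4 * y^2
c) -252 - 74 * y + y^3 * 2 + 4 * y^2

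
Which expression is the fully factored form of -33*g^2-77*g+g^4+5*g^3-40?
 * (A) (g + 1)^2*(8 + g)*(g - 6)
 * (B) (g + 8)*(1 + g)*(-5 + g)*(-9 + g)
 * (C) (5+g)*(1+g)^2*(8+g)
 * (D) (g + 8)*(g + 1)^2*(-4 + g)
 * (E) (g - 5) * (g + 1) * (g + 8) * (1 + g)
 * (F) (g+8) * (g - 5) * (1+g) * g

We need to factor -33*g^2-77*g+g^4+5*g^3-40.
The factored form is (g - 5) * (g + 1) * (g + 8) * (1 + g).
E) (g - 5) * (g + 1) * (g + 8) * (1 + g)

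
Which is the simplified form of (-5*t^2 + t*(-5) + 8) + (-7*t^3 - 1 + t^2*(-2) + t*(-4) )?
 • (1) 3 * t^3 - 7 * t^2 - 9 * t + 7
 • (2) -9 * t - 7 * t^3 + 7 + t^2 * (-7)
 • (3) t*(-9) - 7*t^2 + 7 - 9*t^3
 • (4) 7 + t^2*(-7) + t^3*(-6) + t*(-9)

Adding the polynomials and combining like terms:
(-5*t^2 + t*(-5) + 8) + (-7*t^3 - 1 + t^2*(-2) + t*(-4))
= -9 * t - 7 * t^3 + 7 + t^2 * (-7)
2) -9 * t - 7 * t^3 + 7 + t^2 * (-7)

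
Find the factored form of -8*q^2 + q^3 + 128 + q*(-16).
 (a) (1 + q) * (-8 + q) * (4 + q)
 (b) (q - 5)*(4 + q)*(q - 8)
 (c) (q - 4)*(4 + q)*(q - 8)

We need to factor -8*q^2 + q^3 + 128 + q*(-16).
The factored form is (q - 4)*(4 + q)*(q - 8).
c) (q - 4)*(4 + q)*(q - 8)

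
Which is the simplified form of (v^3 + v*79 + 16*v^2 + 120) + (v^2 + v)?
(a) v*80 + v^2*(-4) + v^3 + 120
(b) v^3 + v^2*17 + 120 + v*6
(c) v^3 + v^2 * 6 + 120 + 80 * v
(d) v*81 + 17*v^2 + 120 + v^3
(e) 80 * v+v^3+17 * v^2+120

Adding the polynomials and combining like terms:
(v^3 + v*79 + 16*v^2 + 120) + (v^2 + v)
= 80 * v+v^3+17 * v^2+120
e) 80 * v+v^3+17 * v^2+120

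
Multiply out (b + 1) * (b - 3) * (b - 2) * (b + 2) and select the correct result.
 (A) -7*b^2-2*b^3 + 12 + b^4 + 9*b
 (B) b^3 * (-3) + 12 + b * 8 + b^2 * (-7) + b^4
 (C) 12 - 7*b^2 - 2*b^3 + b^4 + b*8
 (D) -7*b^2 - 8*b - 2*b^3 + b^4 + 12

Expanding (b + 1) * (b - 3) * (b - 2) * (b + 2):
= 12 - 7*b^2 - 2*b^3 + b^4 + b*8
C) 12 - 7*b^2 - 2*b^3 + b^4 + b*8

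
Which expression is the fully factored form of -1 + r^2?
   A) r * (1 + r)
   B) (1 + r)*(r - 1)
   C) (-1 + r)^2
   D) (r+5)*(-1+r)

We need to factor -1 + r^2.
The factored form is (1 + r)*(r - 1).
B) (1 + r)*(r - 1)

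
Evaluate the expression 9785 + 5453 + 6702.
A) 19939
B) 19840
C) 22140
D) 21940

First: 9785 + 5453 = 15238
Then: 15238 + 6702 = 21940
D) 21940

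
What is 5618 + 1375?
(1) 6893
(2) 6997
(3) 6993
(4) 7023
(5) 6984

5618 + 1375 = 6993
3) 6993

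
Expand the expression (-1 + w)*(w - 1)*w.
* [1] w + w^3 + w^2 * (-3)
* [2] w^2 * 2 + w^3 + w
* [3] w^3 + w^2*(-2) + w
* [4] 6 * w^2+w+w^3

Expanding (-1 + w)*(w - 1)*w:
= w^3 + w^2*(-2) + w
3) w^3 + w^2*(-2) + w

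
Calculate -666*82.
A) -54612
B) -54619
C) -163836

-666 * 82 = -54612
A) -54612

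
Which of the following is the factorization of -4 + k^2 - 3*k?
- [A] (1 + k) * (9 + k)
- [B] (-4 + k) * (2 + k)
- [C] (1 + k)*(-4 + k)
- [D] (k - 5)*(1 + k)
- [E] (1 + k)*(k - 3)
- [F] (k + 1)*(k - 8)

We need to factor -4 + k^2 - 3*k.
The factored form is (1 + k)*(-4 + k).
C) (1 + k)*(-4 + k)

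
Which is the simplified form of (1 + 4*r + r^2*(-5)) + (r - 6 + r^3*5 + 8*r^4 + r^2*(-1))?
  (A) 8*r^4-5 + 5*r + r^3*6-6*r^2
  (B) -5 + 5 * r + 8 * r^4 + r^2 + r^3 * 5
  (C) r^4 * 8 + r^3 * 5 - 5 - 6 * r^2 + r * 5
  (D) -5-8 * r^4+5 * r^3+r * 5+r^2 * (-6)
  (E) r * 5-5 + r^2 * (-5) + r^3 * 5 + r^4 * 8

Adding the polynomials and combining like terms:
(1 + 4*r + r^2*(-5)) + (r - 6 + r^3*5 + 8*r^4 + r^2*(-1))
= r^4 * 8 + r^3 * 5 - 5 - 6 * r^2 + r * 5
C) r^4 * 8 + r^3 * 5 - 5 - 6 * r^2 + r * 5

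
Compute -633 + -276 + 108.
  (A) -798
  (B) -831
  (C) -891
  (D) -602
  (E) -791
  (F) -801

First: -633 + -276 = -909
Then: -909 + 108 = -801
F) -801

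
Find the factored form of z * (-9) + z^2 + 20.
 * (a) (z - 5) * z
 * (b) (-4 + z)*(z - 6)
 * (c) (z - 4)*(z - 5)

We need to factor z * (-9) + z^2 + 20.
The factored form is (z - 4)*(z - 5).
c) (z - 4)*(z - 5)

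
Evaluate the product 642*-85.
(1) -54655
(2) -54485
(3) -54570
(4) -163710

642 * -85 = -54570
3) -54570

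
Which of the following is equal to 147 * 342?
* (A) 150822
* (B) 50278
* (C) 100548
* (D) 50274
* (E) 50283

147 * 342 = 50274
D) 50274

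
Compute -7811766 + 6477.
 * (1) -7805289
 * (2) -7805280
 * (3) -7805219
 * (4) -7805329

-7811766 + 6477 = -7805289
1) -7805289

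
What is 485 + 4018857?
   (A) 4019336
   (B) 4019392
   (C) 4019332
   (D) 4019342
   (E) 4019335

485 + 4018857 = 4019342
D) 4019342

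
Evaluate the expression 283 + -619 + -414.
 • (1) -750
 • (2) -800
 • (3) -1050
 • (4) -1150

First: 283 + -619 = -336
Then: -336 + -414 = -750
1) -750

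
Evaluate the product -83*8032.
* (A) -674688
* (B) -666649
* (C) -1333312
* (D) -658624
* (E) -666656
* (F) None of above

-83 * 8032 = -666656
E) -666656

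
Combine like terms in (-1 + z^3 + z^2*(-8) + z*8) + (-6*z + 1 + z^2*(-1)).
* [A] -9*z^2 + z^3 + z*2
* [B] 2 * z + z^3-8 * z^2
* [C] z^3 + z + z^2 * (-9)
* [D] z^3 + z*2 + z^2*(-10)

Adding the polynomials and combining like terms:
(-1 + z^3 + z^2*(-8) + z*8) + (-6*z + 1 + z^2*(-1))
= -9*z^2 + z^3 + z*2
A) -9*z^2 + z^3 + z*2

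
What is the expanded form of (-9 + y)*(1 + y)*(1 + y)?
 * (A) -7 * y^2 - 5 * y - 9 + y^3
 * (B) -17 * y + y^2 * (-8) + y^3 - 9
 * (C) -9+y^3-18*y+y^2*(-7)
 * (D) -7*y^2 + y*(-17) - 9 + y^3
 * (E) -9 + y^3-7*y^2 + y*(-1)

Expanding (-9 + y)*(1 + y)*(1 + y):
= -7*y^2 + y*(-17) - 9 + y^3
D) -7*y^2 + y*(-17) - 9 + y^3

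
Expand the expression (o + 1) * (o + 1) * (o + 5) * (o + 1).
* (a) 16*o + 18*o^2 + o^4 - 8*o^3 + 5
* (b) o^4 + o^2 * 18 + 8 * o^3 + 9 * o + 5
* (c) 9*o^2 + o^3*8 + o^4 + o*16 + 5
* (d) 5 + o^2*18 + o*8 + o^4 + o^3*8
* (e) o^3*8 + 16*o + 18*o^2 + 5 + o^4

Expanding (o + 1) * (o + 1) * (o + 5) * (o + 1):
= o^3*8 + 16*o + 18*o^2 + 5 + o^4
e) o^3*8 + 16*o + 18*o^2 + 5 + o^4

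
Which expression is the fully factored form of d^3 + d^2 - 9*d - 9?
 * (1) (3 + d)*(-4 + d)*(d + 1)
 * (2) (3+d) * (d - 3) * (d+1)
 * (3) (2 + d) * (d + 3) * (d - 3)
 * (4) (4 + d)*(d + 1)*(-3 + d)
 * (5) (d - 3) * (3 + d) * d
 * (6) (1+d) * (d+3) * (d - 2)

We need to factor d^3 + d^2 - 9*d - 9.
The factored form is (3+d) * (d - 3) * (d+1).
2) (3+d) * (d - 3) * (d+1)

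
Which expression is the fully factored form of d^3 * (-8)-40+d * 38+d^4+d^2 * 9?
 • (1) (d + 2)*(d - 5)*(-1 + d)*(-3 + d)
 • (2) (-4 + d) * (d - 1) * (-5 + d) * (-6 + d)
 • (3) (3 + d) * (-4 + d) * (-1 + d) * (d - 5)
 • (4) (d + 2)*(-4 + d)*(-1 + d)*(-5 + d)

We need to factor d^3 * (-8)-40+d * 38+d^4+d^2 * 9.
The factored form is (d + 2)*(-4 + d)*(-1 + d)*(-5 + d).
4) (d + 2)*(-4 + d)*(-1 + d)*(-5 + d)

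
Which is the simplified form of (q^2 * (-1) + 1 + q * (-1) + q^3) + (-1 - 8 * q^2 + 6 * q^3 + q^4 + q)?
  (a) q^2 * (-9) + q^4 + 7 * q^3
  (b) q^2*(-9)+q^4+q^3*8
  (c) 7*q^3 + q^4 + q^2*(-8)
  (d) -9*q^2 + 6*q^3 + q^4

Adding the polynomials and combining like terms:
(q^2*(-1) + 1 + q*(-1) + q^3) + (-1 - 8*q^2 + 6*q^3 + q^4 + q)
= q^2 * (-9) + q^4 + 7 * q^3
a) q^2 * (-9) + q^4 + 7 * q^3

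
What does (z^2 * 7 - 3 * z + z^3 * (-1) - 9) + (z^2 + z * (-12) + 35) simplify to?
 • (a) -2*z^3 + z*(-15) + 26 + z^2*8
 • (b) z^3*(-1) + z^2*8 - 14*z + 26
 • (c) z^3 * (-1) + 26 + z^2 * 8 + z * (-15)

Adding the polynomials and combining like terms:
(z^2*7 - 3*z + z^3*(-1) - 9) + (z^2 + z*(-12) + 35)
= z^3 * (-1) + 26 + z^2 * 8 + z * (-15)
c) z^3 * (-1) + 26 + z^2 * 8 + z * (-15)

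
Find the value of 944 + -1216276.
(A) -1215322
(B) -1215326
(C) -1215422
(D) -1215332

944 + -1216276 = -1215332
D) -1215332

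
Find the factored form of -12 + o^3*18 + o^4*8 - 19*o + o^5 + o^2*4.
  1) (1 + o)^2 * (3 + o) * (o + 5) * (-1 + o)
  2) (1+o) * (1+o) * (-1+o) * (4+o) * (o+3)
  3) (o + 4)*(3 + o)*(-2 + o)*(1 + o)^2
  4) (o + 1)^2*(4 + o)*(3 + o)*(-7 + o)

We need to factor -12 + o^3*18 + o^4*8 - 19*o + o^5 + o^2*4.
The factored form is (1+o) * (1+o) * (-1+o) * (4+o) * (o+3).
2) (1+o) * (1+o) * (-1+o) * (4+o) * (o+3)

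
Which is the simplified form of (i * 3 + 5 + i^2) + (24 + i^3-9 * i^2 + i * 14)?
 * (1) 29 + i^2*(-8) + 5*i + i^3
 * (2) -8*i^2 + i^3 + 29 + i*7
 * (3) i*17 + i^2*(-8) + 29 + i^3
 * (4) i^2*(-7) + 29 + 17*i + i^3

Adding the polynomials and combining like terms:
(i*3 + 5 + i^2) + (24 + i^3 - 9*i^2 + i*14)
= i*17 + i^2*(-8) + 29 + i^3
3) i*17 + i^2*(-8) + 29 + i^3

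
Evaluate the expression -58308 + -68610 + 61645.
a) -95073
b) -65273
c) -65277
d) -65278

First: -58308 + -68610 = -126918
Then: -126918 + 61645 = -65273
b) -65273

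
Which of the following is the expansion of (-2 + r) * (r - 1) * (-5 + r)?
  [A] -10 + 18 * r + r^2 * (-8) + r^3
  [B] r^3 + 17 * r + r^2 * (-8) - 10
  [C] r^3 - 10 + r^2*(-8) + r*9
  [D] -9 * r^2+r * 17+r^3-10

Expanding (-2 + r) * (r - 1) * (-5 + r):
= r^3 + 17 * r + r^2 * (-8) - 10
B) r^3 + 17 * r + r^2 * (-8) - 10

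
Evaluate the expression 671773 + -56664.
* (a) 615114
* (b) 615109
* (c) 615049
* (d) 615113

671773 + -56664 = 615109
b) 615109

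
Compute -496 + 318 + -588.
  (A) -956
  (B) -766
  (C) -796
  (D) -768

First: -496 + 318 = -178
Then: -178 + -588 = -766
B) -766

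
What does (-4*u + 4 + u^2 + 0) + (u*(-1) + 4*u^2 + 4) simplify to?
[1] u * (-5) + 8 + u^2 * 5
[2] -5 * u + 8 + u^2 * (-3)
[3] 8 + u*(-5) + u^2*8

Adding the polynomials and combining like terms:
(-4*u + 4 + u^2 + 0) + (u*(-1) + 4*u^2 + 4)
= u * (-5) + 8 + u^2 * 5
1) u * (-5) + 8 + u^2 * 5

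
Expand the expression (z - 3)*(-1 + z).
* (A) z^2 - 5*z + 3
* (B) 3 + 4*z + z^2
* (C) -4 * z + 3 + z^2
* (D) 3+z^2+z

Expanding (z - 3)*(-1 + z):
= -4 * z + 3 + z^2
C) -4 * z + 3 + z^2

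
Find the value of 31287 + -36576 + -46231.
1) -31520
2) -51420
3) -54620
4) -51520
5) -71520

First: 31287 + -36576 = -5289
Then: -5289 + -46231 = -51520
4) -51520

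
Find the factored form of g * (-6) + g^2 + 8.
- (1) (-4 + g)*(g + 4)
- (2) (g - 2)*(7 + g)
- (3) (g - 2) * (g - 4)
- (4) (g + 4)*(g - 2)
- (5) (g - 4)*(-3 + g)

We need to factor g * (-6) + g^2 + 8.
The factored form is (g - 2) * (g - 4).
3) (g - 2) * (g - 4)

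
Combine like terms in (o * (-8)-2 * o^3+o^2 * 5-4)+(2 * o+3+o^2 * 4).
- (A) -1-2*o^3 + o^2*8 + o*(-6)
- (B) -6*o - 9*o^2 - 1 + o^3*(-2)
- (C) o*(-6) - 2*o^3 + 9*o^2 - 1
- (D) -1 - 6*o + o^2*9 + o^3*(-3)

Adding the polynomials and combining like terms:
(o*(-8) - 2*o^3 + o^2*5 - 4) + (2*o + 3 + o^2*4)
= o*(-6) - 2*o^3 + 9*o^2 - 1
C) o*(-6) - 2*o^3 + 9*o^2 - 1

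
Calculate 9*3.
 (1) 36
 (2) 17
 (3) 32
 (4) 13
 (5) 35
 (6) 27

9 * 3 = 27
6) 27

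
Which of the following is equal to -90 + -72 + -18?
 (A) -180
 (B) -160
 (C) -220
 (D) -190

First: -90 + -72 = -162
Then: -162 + -18 = -180
A) -180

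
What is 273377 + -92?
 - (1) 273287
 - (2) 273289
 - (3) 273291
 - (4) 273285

273377 + -92 = 273285
4) 273285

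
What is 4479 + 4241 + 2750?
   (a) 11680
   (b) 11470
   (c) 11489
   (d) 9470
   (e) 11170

First: 4479 + 4241 = 8720
Then: 8720 + 2750 = 11470
b) 11470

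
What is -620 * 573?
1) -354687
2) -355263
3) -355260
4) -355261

-620 * 573 = -355260
3) -355260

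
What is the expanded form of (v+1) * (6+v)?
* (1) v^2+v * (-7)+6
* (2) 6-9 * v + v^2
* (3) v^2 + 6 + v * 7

Expanding (v+1) * (6+v):
= v^2 + 6 + v * 7
3) v^2 + 6 + v * 7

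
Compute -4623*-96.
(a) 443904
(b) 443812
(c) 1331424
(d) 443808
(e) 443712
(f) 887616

-4623 * -96 = 443808
d) 443808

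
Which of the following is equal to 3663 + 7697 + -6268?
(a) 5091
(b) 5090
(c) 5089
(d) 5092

First: 3663 + 7697 = 11360
Then: 11360 + -6268 = 5092
d) 5092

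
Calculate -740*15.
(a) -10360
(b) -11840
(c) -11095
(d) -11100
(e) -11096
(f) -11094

-740 * 15 = -11100
d) -11100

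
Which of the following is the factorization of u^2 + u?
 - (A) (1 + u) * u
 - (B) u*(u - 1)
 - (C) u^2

We need to factor u^2 + u.
The factored form is (1 + u) * u.
A) (1 + u) * u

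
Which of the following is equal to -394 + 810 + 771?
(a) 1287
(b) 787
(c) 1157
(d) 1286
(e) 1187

First: -394 + 810 = 416
Then: 416 + 771 = 1187
e) 1187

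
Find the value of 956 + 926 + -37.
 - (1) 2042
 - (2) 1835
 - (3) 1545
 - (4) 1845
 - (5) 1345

First: 956 + 926 = 1882
Then: 1882 + -37 = 1845
4) 1845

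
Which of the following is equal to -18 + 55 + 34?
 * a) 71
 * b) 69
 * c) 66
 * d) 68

First: -18 + 55 = 37
Then: 37 + 34 = 71
a) 71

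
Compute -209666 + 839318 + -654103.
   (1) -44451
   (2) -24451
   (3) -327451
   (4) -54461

First: -209666 + 839318 = 629652
Then: 629652 + -654103 = -24451
2) -24451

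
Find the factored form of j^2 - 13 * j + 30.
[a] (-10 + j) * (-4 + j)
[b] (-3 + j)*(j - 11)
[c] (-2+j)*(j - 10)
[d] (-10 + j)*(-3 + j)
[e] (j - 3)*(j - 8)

We need to factor j^2 - 13 * j + 30.
The factored form is (-10 + j)*(-3 + j).
d) (-10 + j)*(-3 + j)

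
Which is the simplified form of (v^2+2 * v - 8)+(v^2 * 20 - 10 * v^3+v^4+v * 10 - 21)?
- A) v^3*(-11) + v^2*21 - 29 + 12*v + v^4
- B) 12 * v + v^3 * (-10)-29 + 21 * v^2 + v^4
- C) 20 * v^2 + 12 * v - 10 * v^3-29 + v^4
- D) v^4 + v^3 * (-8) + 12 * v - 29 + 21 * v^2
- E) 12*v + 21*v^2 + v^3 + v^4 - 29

Adding the polynomials and combining like terms:
(v^2 + 2*v - 8) + (v^2*20 - 10*v^3 + v^4 + v*10 - 21)
= 12 * v + v^3 * (-10)-29 + 21 * v^2 + v^4
B) 12 * v + v^3 * (-10)-29 + 21 * v^2 + v^4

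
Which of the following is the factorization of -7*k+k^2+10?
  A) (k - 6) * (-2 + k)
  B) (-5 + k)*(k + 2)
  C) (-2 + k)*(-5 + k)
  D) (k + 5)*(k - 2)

We need to factor -7*k+k^2+10.
The factored form is (-2 + k)*(-5 + k).
C) (-2 + k)*(-5 + k)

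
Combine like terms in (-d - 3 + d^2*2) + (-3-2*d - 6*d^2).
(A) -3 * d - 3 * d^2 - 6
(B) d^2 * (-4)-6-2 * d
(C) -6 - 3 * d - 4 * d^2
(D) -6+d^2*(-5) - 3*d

Adding the polynomials and combining like terms:
(-d - 3 + d^2*2) + (-3 - 2*d - 6*d^2)
= -6 - 3 * d - 4 * d^2
C) -6 - 3 * d - 4 * d^2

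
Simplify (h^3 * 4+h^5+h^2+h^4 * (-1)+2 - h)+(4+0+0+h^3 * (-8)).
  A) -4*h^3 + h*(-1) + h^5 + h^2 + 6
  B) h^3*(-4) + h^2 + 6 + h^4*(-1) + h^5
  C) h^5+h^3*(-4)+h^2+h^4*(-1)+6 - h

Adding the polynomials and combining like terms:
(h^3*4 + h^5 + h^2 + h^4*(-1) + 2 - h) + (4 + 0 + 0 + h^3*(-8))
= h^5+h^3*(-4)+h^2+h^4*(-1)+6 - h
C) h^5+h^3*(-4)+h^2+h^4*(-1)+6 - h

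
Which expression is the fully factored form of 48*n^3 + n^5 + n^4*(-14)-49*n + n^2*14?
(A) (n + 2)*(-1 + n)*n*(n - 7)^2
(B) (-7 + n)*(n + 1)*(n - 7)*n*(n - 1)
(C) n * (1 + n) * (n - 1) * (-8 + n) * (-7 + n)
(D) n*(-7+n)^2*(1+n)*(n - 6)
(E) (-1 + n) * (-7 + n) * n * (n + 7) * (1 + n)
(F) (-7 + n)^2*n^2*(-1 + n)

We need to factor 48*n^3 + n^5 + n^4*(-14)-49*n + n^2*14.
The factored form is (-7 + n)*(n + 1)*(n - 7)*n*(n - 1).
B) (-7 + n)*(n + 1)*(n - 7)*n*(n - 1)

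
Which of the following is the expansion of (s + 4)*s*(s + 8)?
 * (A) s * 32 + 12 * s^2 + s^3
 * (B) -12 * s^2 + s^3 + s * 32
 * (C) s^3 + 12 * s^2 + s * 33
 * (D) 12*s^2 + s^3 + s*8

Expanding (s + 4)*s*(s + 8):
= s * 32 + 12 * s^2 + s^3
A) s * 32 + 12 * s^2 + s^3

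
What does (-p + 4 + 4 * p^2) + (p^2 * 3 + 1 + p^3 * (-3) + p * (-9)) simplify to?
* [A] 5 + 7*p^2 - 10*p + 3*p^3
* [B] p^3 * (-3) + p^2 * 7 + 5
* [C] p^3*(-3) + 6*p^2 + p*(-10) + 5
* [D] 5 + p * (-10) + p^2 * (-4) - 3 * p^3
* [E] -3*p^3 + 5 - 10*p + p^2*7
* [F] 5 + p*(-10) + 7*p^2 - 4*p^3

Adding the polynomials and combining like terms:
(-p + 4 + 4*p^2) + (p^2*3 + 1 + p^3*(-3) + p*(-9))
= -3*p^3 + 5 - 10*p + p^2*7
E) -3*p^3 + 5 - 10*p + p^2*7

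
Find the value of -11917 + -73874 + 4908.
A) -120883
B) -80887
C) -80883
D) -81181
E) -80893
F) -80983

First: -11917 + -73874 = -85791
Then: -85791 + 4908 = -80883
C) -80883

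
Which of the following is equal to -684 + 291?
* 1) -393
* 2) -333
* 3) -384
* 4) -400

-684 + 291 = -393
1) -393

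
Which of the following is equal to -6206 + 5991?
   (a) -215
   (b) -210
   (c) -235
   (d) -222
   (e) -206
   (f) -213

-6206 + 5991 = -215
a) -215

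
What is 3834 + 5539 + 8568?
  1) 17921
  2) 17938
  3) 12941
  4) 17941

First: 3834 + 5539 = 9373
Then: 9373 + 8568 = 17941
4) 17941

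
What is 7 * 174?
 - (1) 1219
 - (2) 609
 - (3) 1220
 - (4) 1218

7 * 174 = 1218
4) 1218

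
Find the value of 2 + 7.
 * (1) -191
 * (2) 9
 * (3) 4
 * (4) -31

2 + 7 = 9
2) 9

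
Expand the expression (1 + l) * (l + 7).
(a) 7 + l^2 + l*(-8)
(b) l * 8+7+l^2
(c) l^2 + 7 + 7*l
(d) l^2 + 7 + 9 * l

Expanding (1 + l) * (l + 7):
= l * 8+7+l^2
b) l * 8+7+l^2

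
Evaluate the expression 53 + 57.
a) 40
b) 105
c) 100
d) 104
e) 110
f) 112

53 + 57 = 110
e) 110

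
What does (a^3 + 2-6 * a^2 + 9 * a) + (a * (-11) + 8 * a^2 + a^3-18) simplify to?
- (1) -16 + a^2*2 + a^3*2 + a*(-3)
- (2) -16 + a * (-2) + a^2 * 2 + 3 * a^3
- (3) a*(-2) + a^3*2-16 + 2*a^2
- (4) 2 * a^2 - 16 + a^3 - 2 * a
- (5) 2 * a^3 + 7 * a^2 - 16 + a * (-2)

Adding the polynomials and combining like terms:
(a^3 + 2 - 6*a^2 + 9*a) + (a*(-11) + 8*a^2 + a^3 - 18)
= a*(-2) + a^3*2-16 + 2*a^2
3) a*(-2) + a^3*2-16 + 2*a^2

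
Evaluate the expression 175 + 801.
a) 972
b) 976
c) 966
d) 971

175 + 801 = 976
b) 976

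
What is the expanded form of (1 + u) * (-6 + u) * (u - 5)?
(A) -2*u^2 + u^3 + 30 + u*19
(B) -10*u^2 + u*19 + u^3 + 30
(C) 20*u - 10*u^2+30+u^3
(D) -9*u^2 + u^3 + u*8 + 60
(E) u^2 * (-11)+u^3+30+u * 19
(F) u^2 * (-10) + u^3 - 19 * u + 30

Expanding (1 + u) * (-6 + u) * (u - 5):
= -10*u^2 + u*19 + u^3 + 30
B) -10*u^2 + u*19 + u^3 + 30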